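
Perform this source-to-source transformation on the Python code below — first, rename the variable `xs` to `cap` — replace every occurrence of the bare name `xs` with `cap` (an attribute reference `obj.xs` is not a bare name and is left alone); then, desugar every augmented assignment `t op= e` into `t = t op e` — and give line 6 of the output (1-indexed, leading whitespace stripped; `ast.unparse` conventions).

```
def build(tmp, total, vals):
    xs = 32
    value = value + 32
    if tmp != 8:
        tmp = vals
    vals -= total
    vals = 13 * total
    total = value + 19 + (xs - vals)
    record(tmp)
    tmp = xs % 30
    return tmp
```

Transformed code:
def build(tmp, total, vals):
    cap = 32
    value = value + 32
    if tmp != 8:
        tmp = vals
    vals = vals - total
    vals = 13 * total
    total = value + 19 + (cap - vals)
    record(tmp)
    tmp = cap % 30
    return tmp

vals = vals - total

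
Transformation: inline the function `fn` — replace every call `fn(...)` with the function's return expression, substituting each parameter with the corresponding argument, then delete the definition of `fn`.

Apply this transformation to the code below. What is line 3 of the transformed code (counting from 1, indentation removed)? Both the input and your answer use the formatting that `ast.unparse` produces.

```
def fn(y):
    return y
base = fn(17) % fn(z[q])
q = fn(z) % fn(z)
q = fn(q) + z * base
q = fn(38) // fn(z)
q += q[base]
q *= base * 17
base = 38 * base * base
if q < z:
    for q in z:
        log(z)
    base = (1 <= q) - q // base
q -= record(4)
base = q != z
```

Transformed code:
base = 17 % z[q]
q = z % z
q = q + z * base
q = 38 // z
q += q[base]
q *= base * 17
base = 38 * base * base
if q < z:
    for q in z:
        log(z)
    base = (1 <= q) - q // base
q -= record(4)
base = q != z

q = q + z * base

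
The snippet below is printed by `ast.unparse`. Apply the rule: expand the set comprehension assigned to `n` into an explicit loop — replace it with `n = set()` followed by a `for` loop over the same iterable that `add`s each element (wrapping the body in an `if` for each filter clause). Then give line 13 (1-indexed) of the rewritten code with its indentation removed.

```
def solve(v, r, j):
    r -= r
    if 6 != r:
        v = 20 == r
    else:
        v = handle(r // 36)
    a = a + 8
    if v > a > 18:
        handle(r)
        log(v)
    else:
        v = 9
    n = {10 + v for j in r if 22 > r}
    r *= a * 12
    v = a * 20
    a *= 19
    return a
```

Transformed code:
def solve(v, r, j):
    r -= r
    if 6 != r:
        v = 20 == r
    else:
        v = handle(r // 36)
    a = a + 8
    if v > a > 18:
        handle(r)
        log(v)
    else:
        v = 9
    n = set()
    for j in r:
        if 22 > r:
            n.add(10 + v)
    r *= a * 12
    v = a * 20
    a *= 19
    return a

n = set()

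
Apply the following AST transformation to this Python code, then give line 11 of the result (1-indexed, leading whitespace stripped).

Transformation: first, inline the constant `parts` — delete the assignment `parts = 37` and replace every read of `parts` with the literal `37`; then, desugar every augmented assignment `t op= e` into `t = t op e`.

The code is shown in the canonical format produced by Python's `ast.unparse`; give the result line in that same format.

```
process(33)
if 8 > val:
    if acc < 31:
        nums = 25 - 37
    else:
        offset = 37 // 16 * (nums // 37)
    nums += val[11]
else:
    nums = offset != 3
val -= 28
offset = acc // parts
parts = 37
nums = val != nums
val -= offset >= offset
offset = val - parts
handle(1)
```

Transformed code:
process(33)
if 8 > val:
    if acc < 31:
        nums = 25 - 37
    else:
        offset = 37 // 16 * (nums // 37)
    nums = nums + val[11]
else:
    nums = offset != 3
val = val - 28
offset = acc // 37
nums = val != nums
val = val - (offset >= offset)
offset = val - 37
handle(1)

offset = acc // 37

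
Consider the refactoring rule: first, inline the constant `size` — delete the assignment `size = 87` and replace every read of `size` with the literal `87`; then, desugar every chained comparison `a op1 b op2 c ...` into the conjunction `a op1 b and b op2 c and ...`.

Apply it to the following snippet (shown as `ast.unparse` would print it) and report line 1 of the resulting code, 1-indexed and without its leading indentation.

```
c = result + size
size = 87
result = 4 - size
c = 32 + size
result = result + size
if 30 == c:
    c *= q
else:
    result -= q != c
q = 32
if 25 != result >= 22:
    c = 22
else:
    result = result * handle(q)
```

Transformed code:
c = result + 87
result = 4 - 87
c = 32 + 87
result = result + 87
if 30 == c:
    c *= q
else:
    result -= q != c
q = 32
if 25 != result and result >= 22:
    c = 22
else:
    result = result * handle(q)

c = result + 87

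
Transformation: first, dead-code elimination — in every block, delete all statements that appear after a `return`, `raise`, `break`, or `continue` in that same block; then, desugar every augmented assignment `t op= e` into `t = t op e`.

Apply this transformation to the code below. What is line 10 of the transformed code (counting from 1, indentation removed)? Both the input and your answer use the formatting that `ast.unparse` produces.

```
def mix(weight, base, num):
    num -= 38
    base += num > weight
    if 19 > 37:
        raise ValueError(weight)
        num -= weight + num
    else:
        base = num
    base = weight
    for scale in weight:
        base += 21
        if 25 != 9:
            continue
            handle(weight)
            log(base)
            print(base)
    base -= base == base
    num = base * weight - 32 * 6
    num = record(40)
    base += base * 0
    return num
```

base = base + 21

Transformed code:
def mix(weight, base, num):
    num = num - 38
    base = base + (num > weight)
    if 19 > 37:
        raise ValueError(weight)
    else:
        base = num
    base = weight
    for scale in weight:
        base = base + 21
        if 25 != 9:
            continue
    base = base - (base == base)
    num = base * weight - 32 * 6
    num = record(40)
    base = base + base * 0
    return num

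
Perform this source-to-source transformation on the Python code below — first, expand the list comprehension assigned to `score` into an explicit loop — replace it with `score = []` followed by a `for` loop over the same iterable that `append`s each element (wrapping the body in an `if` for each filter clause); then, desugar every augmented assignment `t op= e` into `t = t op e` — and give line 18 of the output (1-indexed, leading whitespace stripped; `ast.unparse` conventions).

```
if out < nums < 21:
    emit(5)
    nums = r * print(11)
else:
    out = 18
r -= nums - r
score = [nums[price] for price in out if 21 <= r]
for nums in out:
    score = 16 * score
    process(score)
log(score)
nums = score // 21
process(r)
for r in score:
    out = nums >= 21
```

Transformed code:
if out < nums < 21:
    emit(5)
    nums = r * print(11)
else:
    out = 18
r = r - (nums - r)
score = []
for price in out:
    if 21 <= r:
        score.append(nums[price])
for nums in out:
    score = 16 * score
    process(score)
log(score)
nums = score // 21
process(r)
for r in score:
    out = nums >= 21

out = nums >= 21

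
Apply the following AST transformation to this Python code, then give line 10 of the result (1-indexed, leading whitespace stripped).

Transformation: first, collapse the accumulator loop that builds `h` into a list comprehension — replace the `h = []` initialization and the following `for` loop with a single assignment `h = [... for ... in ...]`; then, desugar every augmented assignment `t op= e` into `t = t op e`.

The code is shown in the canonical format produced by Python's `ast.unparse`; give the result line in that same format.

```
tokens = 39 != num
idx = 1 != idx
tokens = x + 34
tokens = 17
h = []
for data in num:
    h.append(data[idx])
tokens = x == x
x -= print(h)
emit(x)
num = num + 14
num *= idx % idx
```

Transformed code:
tokens = 39 != num
idx = 1 != idx
tokens = x + 34
tokens = 17
h = [data[idx] for data in num]
tokens = x == x
x = x - print(h)
emit(x)
num = num + 14
num = num * (idx % idx)

num = num * (idx % idx)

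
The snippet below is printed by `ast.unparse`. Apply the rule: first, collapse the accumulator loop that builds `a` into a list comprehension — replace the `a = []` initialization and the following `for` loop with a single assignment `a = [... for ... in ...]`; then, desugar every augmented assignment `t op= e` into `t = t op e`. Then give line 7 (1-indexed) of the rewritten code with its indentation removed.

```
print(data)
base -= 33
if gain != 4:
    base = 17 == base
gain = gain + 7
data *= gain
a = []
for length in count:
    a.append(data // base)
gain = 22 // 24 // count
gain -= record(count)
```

a = [data // base for length in count]

Transformed code:
print(data)
base = base - 33
if gain != 4:
    base = 17 == base
gain = gain + 7
data = data * gain
a = [data // base for length in count]
gain = 22 // 24 // count
gain = gain - record(count)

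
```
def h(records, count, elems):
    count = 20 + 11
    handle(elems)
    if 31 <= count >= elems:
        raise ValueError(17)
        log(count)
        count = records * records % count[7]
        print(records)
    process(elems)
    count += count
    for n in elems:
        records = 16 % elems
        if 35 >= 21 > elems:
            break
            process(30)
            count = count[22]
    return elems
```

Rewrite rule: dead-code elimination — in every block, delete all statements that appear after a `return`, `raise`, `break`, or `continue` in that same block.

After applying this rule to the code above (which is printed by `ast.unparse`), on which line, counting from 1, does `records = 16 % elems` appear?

9

Transformed code:
def h(records, count, elems):
    count = 20 + 11
    handle(elems)
    if 31 <= count >= elems:
        raise ValueError(17)
    process(elems)
    count += count
    for n in elems:
        records = 16 % elems
        if 35 >= 21 > elems:
            break
    return elems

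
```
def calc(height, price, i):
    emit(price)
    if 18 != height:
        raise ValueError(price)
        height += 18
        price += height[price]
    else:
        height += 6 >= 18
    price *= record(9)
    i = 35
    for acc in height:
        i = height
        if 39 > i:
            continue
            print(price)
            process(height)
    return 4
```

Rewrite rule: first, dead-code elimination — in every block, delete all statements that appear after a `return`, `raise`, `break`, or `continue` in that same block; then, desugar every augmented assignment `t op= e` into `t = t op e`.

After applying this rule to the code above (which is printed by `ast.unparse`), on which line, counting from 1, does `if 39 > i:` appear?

Transformed code:
def calc(height, price, i):
    emit(price)
    if 18 != height:
        raise ValueError(price)
    else:
        height = height + (6 >= 18)
    price = price * record(9)
    i = 35
    for acc in height:
        i = height
        if 39 > i:
            continue
    return 4

11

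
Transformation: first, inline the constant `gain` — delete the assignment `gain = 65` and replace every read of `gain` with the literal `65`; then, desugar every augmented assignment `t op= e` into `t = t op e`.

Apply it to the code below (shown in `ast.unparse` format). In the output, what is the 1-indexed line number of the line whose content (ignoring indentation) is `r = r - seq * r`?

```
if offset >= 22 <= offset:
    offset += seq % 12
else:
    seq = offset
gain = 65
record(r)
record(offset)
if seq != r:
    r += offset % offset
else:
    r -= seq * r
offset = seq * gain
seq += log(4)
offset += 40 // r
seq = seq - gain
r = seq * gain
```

10

Transformed code:
if offset >= 22 <= offset:
    offset = offset + seq % 12
else:
    seq = offset
record(r)
record(offset)
if seq != r:
    r = r + offset % offset
else:
    r = r - seq * r
offset = seq * 65
seq = seq + log(4)
offset = offset + 40 // r
seq = seq - 65
r = seq * 65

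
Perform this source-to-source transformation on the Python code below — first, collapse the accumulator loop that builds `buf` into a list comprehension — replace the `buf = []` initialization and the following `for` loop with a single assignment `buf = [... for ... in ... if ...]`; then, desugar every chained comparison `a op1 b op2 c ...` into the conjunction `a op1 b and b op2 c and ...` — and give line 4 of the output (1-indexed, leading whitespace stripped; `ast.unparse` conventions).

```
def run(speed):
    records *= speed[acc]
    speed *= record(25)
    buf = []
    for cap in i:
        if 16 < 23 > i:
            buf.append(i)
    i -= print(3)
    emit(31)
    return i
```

buf = [i for cap in i if 16 < 23 and 23 > i]

Transformed code:
def run(speed):
    records *= speed[acc]
    speed *= record(25)
    buf = [i for cap in i if 16 < 23 and 23 > i]
    i -= print(3)
    emit(31)
    return i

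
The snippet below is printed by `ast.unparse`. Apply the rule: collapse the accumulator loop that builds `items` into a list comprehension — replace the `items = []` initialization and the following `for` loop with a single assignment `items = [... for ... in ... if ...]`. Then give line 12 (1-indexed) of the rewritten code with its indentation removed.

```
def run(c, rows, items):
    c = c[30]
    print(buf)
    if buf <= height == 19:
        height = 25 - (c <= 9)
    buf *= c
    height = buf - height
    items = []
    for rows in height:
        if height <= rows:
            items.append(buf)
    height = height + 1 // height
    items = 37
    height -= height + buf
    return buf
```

Transformed code:
def run(c, rows, items):
    c = c[30]
    print(buf)
    if buf <= height == 19:
        height = 25 - (c <= 9)
    buf *= c
    height = buf - height
    items = [buf for rows in height if height <= rows]
    height = height + 1 // height
    items = 37
    height -= height + buf
    return buf

return buf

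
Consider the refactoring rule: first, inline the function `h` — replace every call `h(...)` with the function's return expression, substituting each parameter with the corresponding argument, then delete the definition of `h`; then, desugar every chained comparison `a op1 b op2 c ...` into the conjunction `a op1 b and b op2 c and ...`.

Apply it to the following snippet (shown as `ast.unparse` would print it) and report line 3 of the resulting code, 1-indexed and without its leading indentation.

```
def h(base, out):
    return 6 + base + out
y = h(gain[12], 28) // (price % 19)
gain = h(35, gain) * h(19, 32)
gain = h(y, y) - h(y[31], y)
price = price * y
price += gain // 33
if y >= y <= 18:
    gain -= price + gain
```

Transformed code:
y = (6 + gain[12] + 28) // (price % 19)
gain = (6 + 35 + gain) * (6 + 19 + 32)
gain = 6 + y + y - (6 + y[31] + y)
price = price * y
price += gain // 33
if y >= y and y <= 18:
    gain -= price + gain

gain = 6 + y + y - (6 + y[31] + y)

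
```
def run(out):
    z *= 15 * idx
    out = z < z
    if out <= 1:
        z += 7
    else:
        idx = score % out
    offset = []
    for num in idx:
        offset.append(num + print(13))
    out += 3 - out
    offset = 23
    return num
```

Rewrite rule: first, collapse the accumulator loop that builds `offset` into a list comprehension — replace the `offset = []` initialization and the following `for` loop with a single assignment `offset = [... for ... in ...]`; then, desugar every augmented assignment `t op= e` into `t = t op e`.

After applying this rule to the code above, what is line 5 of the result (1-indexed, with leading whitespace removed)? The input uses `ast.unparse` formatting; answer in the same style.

Transformed code:
def run(out):
    z = z * (15 * idx)
    out = z < z
    if out <= 1:
        z = z + 7
    else:
        idx = score % out
    offset = [num + print(13) for num in idx]
    out = out + (3 - out)
    offset = 23
    return num

z = z + 7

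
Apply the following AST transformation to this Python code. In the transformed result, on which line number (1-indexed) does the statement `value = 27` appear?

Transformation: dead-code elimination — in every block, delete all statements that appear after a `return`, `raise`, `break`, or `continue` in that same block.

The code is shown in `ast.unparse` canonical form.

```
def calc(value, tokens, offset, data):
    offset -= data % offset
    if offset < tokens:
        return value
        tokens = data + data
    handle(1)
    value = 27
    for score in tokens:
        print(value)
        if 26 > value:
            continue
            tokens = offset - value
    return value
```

6

Transformed code:
def calc(value, tokens, offset, data):
    offset -= data % offset
    if offset < tokens:
        return value
    handle(1)
    value = 27
    for score in tokens:
        print(value)
        if 26 > value:
            continue
    return value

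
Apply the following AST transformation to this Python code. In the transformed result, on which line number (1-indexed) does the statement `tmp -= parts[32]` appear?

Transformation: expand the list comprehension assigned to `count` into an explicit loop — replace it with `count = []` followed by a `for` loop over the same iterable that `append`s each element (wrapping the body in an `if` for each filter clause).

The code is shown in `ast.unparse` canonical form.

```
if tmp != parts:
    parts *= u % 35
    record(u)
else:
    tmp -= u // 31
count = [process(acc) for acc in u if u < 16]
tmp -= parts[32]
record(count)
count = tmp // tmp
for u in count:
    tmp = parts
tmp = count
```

10

Transformed code:
if tmp != parts:
    parts *= u % 35
    record(u)
else:
    tmp -= u // 31
count = []
for acc in u:
    if u < 16:
        count.append(process(acc))
tmp -= parts[32]
record(count)
count = tmp // tmp
for u in count:
    tmp = parts
tmp = count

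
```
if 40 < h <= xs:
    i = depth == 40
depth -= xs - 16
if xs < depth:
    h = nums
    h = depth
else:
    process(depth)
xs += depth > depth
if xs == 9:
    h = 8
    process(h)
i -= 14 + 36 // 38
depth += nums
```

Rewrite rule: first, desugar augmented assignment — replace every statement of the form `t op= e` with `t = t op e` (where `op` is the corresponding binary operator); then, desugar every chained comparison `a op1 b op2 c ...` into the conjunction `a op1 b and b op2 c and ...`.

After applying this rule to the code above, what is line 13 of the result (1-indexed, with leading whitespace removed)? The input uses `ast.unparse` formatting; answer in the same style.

Transformed code:
if 40 < h and h <= xs:
    i = depth == 40
depth = depth - (xs - 16)
if xs < depth:
    h = nums
    h = depth
else:
    process(depth)
xs = xs + (depth > depth)
if xs == 9:
    h = 8
    process(h)
i = i - (14 + 36 // 38)
depth = depth + nums

i = i - (14 + 36 // 38)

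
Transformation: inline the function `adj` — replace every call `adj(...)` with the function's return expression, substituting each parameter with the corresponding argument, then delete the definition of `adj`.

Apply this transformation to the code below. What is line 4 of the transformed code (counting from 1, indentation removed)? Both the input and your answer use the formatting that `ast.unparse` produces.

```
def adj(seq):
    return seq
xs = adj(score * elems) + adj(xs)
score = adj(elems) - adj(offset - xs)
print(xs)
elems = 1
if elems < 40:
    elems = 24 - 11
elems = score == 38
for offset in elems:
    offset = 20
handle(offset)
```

elems = 1

Transformed code:
xs = score * elems + xs
score = elems - (offset - xs)
print(xs)
elems = 1
if elems < 40:
    elems = 24 - 11
elems = score == 38
for offset in elems:
    offset = 20
handle(offset)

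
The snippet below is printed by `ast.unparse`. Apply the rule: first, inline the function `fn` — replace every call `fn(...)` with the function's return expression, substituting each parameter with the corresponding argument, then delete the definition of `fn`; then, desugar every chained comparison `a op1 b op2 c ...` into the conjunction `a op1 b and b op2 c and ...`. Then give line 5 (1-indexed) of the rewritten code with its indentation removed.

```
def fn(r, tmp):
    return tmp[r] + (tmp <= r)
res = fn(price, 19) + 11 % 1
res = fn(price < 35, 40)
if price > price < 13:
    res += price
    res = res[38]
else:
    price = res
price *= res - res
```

Transformed code:
res = 19[price] + (19 <= price) + 11 % 1
res = 40[price < 35] + (40 <= (price < 35))
if price > price and price < 13:
    res += price
    res = res[38]
else:
    price = res
price *= res - res

res = res[38]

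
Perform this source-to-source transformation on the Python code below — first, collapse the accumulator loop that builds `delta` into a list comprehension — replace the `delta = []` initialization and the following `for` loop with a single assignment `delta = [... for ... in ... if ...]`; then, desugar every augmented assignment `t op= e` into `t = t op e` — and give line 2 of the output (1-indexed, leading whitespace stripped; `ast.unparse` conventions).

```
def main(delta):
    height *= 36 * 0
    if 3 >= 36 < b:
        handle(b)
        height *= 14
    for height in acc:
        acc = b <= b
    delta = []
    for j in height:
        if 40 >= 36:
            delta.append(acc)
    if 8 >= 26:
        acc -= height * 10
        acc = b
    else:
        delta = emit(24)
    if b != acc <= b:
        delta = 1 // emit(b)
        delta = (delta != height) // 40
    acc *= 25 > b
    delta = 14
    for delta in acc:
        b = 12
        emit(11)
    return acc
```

Transformed code:
def main(delta):
    height = height * (36 * 0)
    if 3 >= 36 < b:
        handle(b)
        height = height * 14
    for height in acc:
        acc = b <= b
    delta = [acc for j in height if 40 >= 36]
    if 8 >= 26:
        acc = acc - height * 10
        acc = b
    else:
        delta = emit(24)
    if b != acc <= b:
        delta = 1 // emit(b)
        delta = (delta != height) // 40
    acc = acc * (25 > b)
    delta = 14
    for delta in acc:
        b = 12
        emit(11)
    return acc

height = height * (36 * 0)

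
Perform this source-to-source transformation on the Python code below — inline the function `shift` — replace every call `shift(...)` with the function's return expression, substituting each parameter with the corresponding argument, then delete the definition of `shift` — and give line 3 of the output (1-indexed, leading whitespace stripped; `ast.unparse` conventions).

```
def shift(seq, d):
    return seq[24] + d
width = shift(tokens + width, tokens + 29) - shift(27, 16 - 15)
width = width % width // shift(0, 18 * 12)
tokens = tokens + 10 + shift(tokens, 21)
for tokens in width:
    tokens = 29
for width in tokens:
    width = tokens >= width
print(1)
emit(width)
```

Transformed code:
width = (tokens + width)[24] + (tokens + 29) - (27[24] + (16 - 15))
width = width % width // (0[24] + 18 * 12)
tokens = tokens + 10 + (tokens[24] + 21)
for tokens in width:
    tokens = 29
for width in tokens:
    width = tokens >= width
print(1)
emit(width)

tokens = tokens + 10 + (tokens[24] + 21)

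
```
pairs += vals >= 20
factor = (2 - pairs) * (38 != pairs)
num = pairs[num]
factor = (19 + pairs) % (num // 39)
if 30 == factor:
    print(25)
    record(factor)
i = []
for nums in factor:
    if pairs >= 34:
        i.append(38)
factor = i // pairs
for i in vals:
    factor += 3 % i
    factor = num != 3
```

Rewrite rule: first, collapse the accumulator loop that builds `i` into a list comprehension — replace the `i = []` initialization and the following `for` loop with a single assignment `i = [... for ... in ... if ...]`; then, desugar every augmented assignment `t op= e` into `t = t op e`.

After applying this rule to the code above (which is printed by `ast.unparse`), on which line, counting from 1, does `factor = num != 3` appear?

Transformed code:
pairs = pairs + (vals >= 20)
factor = (2 - pairs) * (38 != pairs)
num = pairs[num]
factor = (19 + pairs) % (num // 39)
if 30 == factor:
    print(25)
    record(factor)
i = [38 for nums in factor if pairs >= 34]
factor = i // pairs
for i in vals:
    factor = factor + 3 % i
    factor = num != 3

12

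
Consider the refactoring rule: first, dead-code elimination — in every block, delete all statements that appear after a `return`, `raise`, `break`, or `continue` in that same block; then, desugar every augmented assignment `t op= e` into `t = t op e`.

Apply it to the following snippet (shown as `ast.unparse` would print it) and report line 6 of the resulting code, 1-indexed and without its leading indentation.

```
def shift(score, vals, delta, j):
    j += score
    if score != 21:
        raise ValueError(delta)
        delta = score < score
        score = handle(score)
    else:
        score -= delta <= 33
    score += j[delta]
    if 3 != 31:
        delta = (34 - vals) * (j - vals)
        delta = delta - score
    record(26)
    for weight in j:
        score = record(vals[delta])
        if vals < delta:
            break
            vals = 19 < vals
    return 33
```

Transformed code:
def shift(score, vals, delta, j):
    j = j + score
    if score != 21:
        raise ValueError(delta)
    else:
        score = score - (delta <= 33)
    score = score + j[delta]
    if 3 != 31:
        delta = (34 - vals) * (j - vals)
        delta = delta - score
    record(26)
    for weight in j:
        score = record(vals[delta])
        if vals < delta:
            break
    return 33

score = score - (delta <= 33)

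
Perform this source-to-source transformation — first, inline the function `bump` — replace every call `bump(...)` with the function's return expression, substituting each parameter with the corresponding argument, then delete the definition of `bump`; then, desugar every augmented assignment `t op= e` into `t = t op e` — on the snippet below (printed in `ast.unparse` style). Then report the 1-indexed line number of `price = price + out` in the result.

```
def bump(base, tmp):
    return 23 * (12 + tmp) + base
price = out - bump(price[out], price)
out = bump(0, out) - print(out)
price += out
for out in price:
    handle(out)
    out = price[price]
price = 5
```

3

Transformed code:
price = out - (23 * (12 + price) + price[out])
out = 23 * (12 + out) + 0 - print(out)
price = price + out
for out in price:
    handle(out)
    out = price[price]
price = 5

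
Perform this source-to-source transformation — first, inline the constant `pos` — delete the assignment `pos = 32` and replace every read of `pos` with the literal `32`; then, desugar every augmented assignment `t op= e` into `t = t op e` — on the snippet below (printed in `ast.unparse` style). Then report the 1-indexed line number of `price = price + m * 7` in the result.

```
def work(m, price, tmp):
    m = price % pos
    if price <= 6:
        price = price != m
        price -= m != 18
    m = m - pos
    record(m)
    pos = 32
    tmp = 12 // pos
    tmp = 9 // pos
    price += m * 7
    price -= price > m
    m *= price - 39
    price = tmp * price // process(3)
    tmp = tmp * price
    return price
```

Transformed code:
def work(m, price, tmp):
    m = price % 32
    if price <= 6:
        price = price != m
        price = price - (m != 18)
    m = m - 32
    record(m)
    tmp = 12 // 32
    tmp = 9 // 32
    price = price + m * 7
    price = price - (price > m)
    m = m * (price - 39)
    price = tmp * price // process(3)
    tmp = tmp * price
    return price

10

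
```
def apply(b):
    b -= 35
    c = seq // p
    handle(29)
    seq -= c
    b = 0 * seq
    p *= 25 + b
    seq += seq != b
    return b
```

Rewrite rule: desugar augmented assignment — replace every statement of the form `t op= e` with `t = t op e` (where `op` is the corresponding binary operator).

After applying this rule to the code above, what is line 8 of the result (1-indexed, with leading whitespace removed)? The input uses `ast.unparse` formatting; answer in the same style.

Transformed code:
def apply(b):
    b = b - 35
    c = seq // p
    handle(29)
    seq = seq - c
    b = 0 * seq
    p = p * (25 + b)
    seq = seq + (seq != b)
    return b

seq = seq + (seq != b)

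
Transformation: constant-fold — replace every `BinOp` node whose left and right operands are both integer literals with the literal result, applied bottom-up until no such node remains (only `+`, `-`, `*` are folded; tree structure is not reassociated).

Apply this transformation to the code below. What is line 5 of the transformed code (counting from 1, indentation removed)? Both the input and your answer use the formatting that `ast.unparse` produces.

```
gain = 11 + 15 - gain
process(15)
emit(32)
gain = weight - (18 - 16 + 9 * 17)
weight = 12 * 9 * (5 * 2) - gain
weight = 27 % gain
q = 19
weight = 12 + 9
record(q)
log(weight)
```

weight = 1080 - gain

Transformed code:
gain = 26 - gain
process(15)
emit(32)
gain = weight - 155
weight = 1080 - gain
weight = 27 % gain
q = 19
weight = 21
record(q)
log(weight)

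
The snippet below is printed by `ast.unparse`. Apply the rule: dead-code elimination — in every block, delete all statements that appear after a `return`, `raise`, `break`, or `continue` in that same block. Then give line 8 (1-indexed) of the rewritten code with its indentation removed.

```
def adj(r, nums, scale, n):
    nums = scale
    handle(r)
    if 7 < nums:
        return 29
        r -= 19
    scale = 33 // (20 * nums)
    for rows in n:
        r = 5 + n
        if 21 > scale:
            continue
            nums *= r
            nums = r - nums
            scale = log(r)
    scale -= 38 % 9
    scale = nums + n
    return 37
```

r = 5 + n

Transformed code:
def adj(r, nums, scale, n):
    nums = scale
    handle(r)
    if 7 < nums:
        return 29
    scale = 33 // (20 * nums)
    for rows in n:
        r = 5 + n
        if 21 > scale:
            continue
    scale -= 38 % 9
    scale = nums + n
    return 37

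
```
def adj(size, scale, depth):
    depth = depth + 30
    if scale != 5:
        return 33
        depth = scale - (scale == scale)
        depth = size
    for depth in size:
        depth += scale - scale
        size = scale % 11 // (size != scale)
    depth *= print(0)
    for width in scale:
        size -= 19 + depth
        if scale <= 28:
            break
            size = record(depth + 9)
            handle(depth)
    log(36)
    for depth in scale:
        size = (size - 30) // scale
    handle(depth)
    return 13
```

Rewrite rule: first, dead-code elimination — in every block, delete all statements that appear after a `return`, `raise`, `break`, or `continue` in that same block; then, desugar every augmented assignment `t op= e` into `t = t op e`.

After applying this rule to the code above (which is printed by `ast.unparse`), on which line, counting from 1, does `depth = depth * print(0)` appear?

8

Transformed code:
def adj(size, scale, depth):
    depth = depth + 30
    if scale != 5:
        return 33
    for depth in size:
        depth = depth + (scale - scale)
        size = scale % 11 // (size != scale)
    depth = depth * print(0)
    for width in scale:
        size = size - (19 + depth)
        if scale <= 28:
            break
    log(36)
    for depth in scale:
        size = (size - 30) // scale
    handle(depth)
    return 13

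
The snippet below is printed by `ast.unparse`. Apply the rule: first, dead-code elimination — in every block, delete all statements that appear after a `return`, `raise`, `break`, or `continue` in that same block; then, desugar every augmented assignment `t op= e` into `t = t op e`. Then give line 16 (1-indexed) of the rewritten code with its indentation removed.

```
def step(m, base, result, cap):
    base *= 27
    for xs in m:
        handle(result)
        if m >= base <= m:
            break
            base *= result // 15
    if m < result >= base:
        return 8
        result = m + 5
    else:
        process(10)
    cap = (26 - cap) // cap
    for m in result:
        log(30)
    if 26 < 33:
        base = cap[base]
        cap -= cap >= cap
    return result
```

Transformed code:
def step(m, base, result, cap):
    base = base * 27
    for xs in m:
        handle(result)
        if m >= base <= m:
            break
    if m < result >= base:
        return 8
    else:
        process(10)
    cap = (26 - cap) // cap
    for m in result:
        log(30)
    if 26 < 33:
        base = cap[base]
        cap = cap - (cap >= cap)
    return result

cap = cap - (cap >= cap)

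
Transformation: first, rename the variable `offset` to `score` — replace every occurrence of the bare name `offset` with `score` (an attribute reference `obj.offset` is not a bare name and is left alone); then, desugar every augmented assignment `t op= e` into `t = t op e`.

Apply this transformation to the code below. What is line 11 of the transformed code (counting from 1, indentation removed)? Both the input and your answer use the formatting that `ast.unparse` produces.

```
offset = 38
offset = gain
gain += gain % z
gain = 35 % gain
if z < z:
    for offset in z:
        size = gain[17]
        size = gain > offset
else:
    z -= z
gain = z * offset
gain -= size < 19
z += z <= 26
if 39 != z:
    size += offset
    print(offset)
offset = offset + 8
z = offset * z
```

Transformed code:
score = 38
score = gain
gain = gain + gain % z
gain = 35 % gain
if z < z:
    for score in z:
        size = gain[17]
        size = gain > score
else:
    z = z - z
gain = z * score
gain = gain - (size < 19)
z = z + (z <= 26)
if 39 != z:
    size = size + score
    print(score)
score = score + 8
z = score * z

gain = z * score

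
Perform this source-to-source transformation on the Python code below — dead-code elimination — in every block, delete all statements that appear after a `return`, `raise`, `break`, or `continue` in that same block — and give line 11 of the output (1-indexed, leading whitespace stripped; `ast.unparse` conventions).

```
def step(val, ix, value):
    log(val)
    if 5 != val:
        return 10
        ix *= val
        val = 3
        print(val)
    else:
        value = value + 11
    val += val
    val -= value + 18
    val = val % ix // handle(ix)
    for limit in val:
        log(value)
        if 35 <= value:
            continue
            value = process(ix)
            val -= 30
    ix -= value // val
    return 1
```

log(value)

Transformed code:
def step(val, ix, value):
    log(val)
    if 5 != val:
        return 10
    else:
        value = value + 11
    val += val
    val -= value + 18
    val = val % ix // handle(ix)
    for limit in val:
        log(value)
        if 35 <= value:
            continue
    ix -= value // val
    return 1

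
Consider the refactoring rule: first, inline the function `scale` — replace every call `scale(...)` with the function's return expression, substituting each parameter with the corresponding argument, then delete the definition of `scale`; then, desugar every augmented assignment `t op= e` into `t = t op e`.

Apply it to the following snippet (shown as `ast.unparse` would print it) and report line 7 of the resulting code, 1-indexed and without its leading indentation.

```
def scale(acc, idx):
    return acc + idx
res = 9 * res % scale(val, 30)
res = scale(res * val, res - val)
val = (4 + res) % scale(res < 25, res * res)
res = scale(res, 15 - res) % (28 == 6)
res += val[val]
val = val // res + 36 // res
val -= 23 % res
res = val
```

Transformed code:
res = 9 * res % (val + 30)
res = res * val + (res - val)
val = (4 + res) % ((res < 25) + res * res)
res = (res + (15 - res)) % (28 == 6)
res = res + val[val]
val = val // res + 36 // res
val = val - 23 % res
res = val

val = val - 23 % res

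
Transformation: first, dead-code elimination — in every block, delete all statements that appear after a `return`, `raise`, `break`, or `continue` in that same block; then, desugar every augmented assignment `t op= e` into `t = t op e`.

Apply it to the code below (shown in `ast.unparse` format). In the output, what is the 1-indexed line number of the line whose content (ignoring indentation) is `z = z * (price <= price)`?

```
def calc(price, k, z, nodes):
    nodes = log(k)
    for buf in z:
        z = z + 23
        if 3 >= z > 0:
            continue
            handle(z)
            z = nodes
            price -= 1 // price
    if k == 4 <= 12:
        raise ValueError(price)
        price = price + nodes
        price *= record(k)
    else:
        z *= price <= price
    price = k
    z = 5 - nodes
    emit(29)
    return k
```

10

Transformed code:
def calc(price, k, z, nodes):
    nodes = log(k)
    for buf in z:
        z = z + 23
        if 3 >= z > 0:
            continue
    if k == 4 <= 12:
        raise ValueError(price)
    else:
        z = z * (price <= price)
    price = k
    z = 5 - nodes
    emit(29)
    return k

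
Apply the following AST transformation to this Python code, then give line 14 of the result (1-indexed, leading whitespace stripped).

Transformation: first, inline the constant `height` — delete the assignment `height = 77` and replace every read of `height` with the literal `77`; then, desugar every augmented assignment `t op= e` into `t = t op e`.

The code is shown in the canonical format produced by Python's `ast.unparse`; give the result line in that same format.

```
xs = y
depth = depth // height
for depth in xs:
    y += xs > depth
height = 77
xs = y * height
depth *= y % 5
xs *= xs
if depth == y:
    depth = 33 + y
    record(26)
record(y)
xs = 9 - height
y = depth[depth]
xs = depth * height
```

xs = depth * 77

Transformed code:
xs = y
depth = depth // 77
for depth in xs:
    y = y + (xs > depth)
xs = y * 77
depth = depth * (y % 5)
xs = xs * xs
if depth == y:
    depth = 33 + y
    record(26)
record(y)
xs = 9 - 77
y = depth[depth]
xs = depth * 77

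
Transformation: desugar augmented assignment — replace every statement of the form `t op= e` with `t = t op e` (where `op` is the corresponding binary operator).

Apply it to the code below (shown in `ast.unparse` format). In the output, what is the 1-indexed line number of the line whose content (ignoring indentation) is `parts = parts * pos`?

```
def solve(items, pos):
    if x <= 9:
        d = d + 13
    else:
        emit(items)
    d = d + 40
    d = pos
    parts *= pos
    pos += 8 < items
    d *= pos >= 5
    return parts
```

Transformed code:
def solve(items, pos):
    if x <= 9:
        d = d + 13
    else:
        emit(items)
    d = d + 40
    d = pos
    parts = parts * pos
    pos = pos + (8 < items)
    d = d * (pos >= 5)
    return parts

8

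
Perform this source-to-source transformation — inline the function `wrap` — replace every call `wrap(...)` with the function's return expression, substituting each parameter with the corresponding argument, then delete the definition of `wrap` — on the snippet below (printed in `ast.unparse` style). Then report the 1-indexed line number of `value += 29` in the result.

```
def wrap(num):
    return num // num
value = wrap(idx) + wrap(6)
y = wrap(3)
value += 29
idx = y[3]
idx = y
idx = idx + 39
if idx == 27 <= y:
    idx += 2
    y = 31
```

3

Transformed code:
value = idx // idx + 6 // 6
y = 3 // 3
value += 29
idx = y[3]
idx = y
idx = idx + 39
if idx == 27 <= y:
    idx += 2
    y = 31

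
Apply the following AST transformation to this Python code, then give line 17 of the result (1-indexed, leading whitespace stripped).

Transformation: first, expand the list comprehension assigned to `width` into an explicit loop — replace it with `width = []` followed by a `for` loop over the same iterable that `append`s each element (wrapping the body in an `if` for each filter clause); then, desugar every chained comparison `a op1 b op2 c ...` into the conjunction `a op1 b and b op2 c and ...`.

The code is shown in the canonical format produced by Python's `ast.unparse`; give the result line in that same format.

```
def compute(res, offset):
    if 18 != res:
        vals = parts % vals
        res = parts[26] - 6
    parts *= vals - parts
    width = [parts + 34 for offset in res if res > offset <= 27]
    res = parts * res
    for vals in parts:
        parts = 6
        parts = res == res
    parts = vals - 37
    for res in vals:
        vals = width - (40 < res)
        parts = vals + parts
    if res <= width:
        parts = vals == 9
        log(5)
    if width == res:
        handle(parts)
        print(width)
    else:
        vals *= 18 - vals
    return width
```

Transformed code:
def compute(res, offset):
    if 18 != res:
        vals = parts % vals
        res = parts[26] - 6
    parts *= vals - parts
    width = []
    for offset in res:
        if res > offset and offset <= 27:
            width.append(parts + 34)
    res = parts * res
    for vals in parts:
        parts = 6
        parts = res == res
    parts = vals - 37
    for res in vals:
        vals = width - (40 < res)
        parts = vals + parts
    if res <= width:
        parts = vals == 9
        log(5)
    if width == res:
        handle(parts)
        print(width)
    else:
        vals *= 18 - vals
    return width

parts = vals + parts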